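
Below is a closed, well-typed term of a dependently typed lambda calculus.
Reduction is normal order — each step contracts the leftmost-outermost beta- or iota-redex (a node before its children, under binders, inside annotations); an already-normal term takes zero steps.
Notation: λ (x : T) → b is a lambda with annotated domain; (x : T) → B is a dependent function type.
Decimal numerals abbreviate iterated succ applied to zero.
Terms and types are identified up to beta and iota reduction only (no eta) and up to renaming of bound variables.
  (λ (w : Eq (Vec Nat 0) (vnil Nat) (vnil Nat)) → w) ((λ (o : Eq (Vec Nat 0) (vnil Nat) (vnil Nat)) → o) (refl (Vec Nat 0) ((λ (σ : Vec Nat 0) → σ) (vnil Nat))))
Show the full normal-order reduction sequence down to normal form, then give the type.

reduction (normal order):
  (λ (w : Eq (Vec Nat 0) (vnil Nat) (vnil Nat)) → w) ((λ (o : Eq (Vec Nat 0) (vnil Nat) (vnil Nat)) → o) (refl (Vec Nat 0) ((λ (σ : Vec Nat 0) → σ) (vnil Nat))))
  ~> (λ (w : Eq (Vec Nat 0) (vnil Nat) (vnil Nat)) → w) (refl (Vec Nat 0) ((λ (o : Vec Nat 0) → o) (vnil Nat)))
  ~> refl (Vec Nat 0) ((λ (w : Vec Nat 0) → w) (vnil Nat))
  ~> refl (Vec Nat 0) (vnil Nat)
inferred type:
  Eq (Vec Nat 0) (vnil Nat) (vnil Nat)


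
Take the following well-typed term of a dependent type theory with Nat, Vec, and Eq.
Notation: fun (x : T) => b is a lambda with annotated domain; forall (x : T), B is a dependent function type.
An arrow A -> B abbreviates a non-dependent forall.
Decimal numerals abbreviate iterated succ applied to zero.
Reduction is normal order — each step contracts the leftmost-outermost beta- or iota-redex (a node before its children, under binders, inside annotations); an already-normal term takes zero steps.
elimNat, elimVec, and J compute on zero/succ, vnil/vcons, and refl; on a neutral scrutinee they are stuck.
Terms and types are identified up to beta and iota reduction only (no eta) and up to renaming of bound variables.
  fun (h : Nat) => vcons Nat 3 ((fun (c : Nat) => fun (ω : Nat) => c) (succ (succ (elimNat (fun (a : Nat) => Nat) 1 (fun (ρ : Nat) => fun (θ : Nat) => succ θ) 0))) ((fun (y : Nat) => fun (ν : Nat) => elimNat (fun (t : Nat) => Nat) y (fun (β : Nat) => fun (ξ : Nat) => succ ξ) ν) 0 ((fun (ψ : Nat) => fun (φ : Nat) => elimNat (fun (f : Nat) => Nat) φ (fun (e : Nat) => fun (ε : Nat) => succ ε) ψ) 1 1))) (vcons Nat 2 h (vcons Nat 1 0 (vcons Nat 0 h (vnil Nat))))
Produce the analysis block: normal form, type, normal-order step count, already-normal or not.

normal form:
  fun (h : Nat) => vcons Nat 3 3 (vcons Nat 2 h (vcons Nat 1 0 (vcons Nat 0 h (vnil Nat))))
inferred type:
  Nat -> Vec Nat 4
normal-order step count: 3
started in normal form: no
first redex: a beta-redex


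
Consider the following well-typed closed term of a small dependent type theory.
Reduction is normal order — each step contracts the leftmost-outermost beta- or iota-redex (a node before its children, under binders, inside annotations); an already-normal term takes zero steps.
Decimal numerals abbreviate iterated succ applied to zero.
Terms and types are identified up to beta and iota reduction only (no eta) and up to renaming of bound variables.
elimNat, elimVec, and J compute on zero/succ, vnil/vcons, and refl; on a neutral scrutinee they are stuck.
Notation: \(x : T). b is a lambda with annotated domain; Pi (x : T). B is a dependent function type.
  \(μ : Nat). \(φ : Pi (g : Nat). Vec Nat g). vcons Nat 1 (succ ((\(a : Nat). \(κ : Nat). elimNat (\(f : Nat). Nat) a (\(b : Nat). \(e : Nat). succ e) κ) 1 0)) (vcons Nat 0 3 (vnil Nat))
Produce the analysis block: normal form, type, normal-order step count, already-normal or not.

reduced normal form:
  \(μ : Nat). \(φ : Pi (g : Nat). Vec Nat g). vcons Nat 1 2 (vcons Nat 0 3 (vnil Nat))
inferred type:
  Pi (μ : Nat). Pi (φ : Pi (g : Nat). Vec Nat g). Vec Nat 2
reduction steps (normal order): 3
started in normal form: no
first redex: a beta-redex


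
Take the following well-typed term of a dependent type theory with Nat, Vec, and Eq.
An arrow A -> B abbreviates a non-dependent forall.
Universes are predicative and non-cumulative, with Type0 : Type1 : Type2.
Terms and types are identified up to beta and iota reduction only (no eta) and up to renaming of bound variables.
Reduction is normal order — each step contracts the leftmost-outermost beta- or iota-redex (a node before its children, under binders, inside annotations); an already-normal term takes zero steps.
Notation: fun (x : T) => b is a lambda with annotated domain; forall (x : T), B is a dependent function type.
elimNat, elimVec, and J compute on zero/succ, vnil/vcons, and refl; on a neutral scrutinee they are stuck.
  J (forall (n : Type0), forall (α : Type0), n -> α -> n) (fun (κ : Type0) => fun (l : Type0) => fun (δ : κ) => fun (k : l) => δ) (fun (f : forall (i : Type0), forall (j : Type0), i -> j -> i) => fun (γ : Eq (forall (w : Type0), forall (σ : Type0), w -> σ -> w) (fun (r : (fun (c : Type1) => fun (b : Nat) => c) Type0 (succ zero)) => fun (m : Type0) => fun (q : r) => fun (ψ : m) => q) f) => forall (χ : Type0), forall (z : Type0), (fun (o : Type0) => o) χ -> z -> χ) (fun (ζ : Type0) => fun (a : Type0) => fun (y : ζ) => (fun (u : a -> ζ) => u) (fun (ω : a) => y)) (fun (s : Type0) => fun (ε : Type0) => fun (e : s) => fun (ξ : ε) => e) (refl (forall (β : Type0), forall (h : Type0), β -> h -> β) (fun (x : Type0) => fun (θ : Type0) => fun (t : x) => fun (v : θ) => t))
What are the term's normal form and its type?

normal form:
  fun (n : Type0) => fun (α : Type0) => fun (κ : n) => fun (l : α) => κ
inferred type:
  forall (n : Type0), forall (α : Type0), n -> α -> n
observation: the first redex contracted is a J iota-redex; the normal form is reached in 2 normal-order steps.


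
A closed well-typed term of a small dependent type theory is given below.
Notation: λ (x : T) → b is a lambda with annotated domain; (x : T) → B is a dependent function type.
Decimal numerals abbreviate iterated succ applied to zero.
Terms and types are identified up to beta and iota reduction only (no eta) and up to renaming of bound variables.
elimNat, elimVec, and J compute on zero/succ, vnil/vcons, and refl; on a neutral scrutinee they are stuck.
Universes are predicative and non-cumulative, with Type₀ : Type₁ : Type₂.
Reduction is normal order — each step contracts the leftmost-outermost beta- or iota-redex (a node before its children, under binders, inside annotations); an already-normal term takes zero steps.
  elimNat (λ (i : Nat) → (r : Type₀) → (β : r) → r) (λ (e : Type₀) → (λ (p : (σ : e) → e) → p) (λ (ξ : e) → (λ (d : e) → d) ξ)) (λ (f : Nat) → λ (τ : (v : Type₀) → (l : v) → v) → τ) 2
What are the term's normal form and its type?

normal form:
  λ (i : Type₀) → λ (r : i) → r
the term's type:
  (i : Type₀) → (r : i) → i
observation: 9 normal-order steps normalize the term, beginning with an elimNat iota-redex.


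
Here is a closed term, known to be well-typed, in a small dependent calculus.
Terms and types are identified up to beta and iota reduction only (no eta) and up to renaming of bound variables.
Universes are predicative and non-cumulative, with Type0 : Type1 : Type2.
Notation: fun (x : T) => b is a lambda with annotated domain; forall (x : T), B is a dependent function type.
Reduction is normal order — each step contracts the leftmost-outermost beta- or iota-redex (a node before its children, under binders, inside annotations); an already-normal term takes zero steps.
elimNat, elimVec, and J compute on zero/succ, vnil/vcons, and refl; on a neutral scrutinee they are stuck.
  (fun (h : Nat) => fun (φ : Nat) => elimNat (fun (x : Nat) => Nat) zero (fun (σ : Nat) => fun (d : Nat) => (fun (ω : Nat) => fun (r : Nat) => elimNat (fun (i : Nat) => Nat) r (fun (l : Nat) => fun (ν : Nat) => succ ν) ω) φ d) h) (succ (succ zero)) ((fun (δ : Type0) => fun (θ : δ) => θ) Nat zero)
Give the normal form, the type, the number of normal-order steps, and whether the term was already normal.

resulting normal form:
  zero
the term's type:
  Nat
steps to reach normal form (normal order): 19
already normal: no
first contracted redex: a beta-redex


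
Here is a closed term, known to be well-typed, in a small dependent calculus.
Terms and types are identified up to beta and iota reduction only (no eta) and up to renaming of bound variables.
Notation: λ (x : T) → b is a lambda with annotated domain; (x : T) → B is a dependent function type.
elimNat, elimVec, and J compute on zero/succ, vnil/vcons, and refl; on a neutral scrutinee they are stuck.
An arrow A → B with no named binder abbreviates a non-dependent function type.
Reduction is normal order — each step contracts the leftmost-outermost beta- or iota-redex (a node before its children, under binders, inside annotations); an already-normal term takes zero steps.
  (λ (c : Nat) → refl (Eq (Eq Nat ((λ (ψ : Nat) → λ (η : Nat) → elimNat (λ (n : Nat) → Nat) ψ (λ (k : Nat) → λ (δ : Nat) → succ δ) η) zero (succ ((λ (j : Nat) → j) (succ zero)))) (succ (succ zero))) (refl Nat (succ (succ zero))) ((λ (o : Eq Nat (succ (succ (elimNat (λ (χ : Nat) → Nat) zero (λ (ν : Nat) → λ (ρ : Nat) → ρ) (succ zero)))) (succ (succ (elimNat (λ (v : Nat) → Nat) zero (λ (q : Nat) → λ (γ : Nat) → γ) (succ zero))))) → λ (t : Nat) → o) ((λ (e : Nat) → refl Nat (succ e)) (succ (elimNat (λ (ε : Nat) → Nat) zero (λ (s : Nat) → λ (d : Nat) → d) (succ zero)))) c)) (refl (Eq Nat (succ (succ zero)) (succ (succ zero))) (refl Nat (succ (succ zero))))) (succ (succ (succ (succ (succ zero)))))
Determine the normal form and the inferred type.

normal form:
  refl (Eq (Eq Nat (succ (succ zero)) (succ (succ zero))) (refl Nat (succ (succ zero))) (refl Nat (succ (succ zero)))) (refl (Eq Nat (succ (succ zero)) (succ (succ zero))) (refl Nat (succ (succ zero))))
inferred type:
  Eq (Eq (Eq Nat (succ (succ zero)) (succ (succ zero))) (refl Nat (succ (succ zero))) (refl Nat (succ (succ zero)))) (refl (Eq Nat (succ (succ zero)) (succ (succ zero))) (refl Nat (succ (succ zero)))) (refl (Eq Nat (succ (succ zero)) (succ (succ zero))) (refl Nat (succ (succ zero))))
observation: normalization takes exactly 18 steps under the normal-order strategy.


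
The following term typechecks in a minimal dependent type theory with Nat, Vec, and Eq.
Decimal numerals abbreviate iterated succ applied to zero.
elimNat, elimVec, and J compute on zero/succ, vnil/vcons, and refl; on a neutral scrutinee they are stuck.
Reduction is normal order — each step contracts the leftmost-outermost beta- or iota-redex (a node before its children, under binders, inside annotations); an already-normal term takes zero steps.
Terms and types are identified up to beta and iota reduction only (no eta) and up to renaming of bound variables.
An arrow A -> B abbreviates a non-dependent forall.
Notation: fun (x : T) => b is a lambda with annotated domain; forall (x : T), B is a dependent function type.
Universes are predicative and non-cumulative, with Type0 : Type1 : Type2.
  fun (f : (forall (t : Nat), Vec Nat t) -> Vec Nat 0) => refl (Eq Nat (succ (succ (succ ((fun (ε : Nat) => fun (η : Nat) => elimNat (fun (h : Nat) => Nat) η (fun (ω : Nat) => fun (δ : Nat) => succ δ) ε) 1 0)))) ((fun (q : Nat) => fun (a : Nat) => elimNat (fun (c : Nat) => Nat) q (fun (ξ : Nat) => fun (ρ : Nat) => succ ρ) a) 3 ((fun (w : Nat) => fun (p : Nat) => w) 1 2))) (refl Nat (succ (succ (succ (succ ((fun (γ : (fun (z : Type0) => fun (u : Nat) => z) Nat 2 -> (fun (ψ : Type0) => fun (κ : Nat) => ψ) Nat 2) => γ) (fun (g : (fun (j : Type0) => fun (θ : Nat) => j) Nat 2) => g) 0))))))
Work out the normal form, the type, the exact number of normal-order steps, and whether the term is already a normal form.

resulting normal form:
  fun (f : (forall (t : Nat), Vec Nat t) -> Vec Nat 0) => refl (Eq Nat 4 4) (refl Nat 4)
the term's type:
  ((forall (f : Nat), Vec Nat f) -> Vec Nat 0) -> Eq (Eq Nat 4 4) (refl Nat 4) (refl Nat 4)
reduction steps (normal order): 16
already normal: no
first redex: a beta-redex


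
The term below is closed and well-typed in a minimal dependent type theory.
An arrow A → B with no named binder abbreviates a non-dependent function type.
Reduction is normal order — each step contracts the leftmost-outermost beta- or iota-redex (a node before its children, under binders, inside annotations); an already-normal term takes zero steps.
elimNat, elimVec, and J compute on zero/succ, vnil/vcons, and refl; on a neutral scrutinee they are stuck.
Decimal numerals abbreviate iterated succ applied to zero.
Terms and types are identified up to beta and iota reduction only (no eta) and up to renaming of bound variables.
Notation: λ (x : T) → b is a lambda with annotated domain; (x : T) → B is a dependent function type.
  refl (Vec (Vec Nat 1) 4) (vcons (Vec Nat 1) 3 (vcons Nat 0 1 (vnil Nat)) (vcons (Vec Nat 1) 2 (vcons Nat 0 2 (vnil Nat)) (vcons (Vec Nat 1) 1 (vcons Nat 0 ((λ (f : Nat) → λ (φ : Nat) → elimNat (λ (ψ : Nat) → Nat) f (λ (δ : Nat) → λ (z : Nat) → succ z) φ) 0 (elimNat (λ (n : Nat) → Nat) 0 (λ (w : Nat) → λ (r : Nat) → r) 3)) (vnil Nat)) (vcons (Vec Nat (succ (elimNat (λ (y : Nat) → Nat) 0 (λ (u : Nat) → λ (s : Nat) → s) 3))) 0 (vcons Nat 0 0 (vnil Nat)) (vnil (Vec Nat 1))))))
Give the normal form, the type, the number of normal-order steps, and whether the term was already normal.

resulting normal form:
  refl (Vec (Vec Nat 1) 4) (vcons (Vec Nat 1) 3 (vcons Nat 0 1 (vnil Nat)) (vcons (Vec Nat 1) 2 (vcons Nat 0 2 (vnil Nat)) (vcons (Vec Nat 1) 1 (vcons Nat 0 0 (vnil Nat)) (vcons (Vec Nat 1) 0 (vcons Nat 0 0 (vnil Nat)) (vnil (Vec Nat 1))))))
inferred type:
  Eq (Vec (Vec Nat 1) 4) (vcons (Vec Nat 1) 3 (vcons Nat 0 1 (vnil Nat)) (vcons (Vec Nat 1) 2 (vcons Nat 0 2 (vnil Nat)) (vcons (Vec Nat 1) 1 (vcons Nat 0 0 (vnil Nat)) (vcons (Vec Nat 1) 0 (vcons Nat 0 0 (vnil Nat)) (vnil (Vec Nat 1)))))) (vcons (Vec Nat 1) 3 (vcons Nat 0 1 (vnil Nat)) (vcons (Vec Nat 1) 2 (vcons Nat 0 2 (vnil Nat)) (vcons (Vec Nat 1) 1 (vcons Nat 0 0 (vnil Nat)) (vcons (Vec Nat 1) 0 (vcons Nat 0 0 (vnil Nat)) (vnil (Vec Nat 1))))))
steps to reach normal form (normal order): 23
already normal: no
first redex: a beta-redex


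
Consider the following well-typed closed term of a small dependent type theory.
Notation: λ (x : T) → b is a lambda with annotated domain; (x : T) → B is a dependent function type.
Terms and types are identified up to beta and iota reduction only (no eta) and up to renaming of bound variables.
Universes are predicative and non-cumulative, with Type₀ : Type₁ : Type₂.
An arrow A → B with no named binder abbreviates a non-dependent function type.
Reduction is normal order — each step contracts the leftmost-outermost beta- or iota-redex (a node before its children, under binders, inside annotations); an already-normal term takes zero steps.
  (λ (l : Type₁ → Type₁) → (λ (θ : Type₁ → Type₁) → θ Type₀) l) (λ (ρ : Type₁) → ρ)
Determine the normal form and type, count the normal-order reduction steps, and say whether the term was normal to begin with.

reduced normal form:
  Type₀
the term's type:
  Type₁
reduction steps (normal order): 3
already normal: no
first redex: a beta-redex


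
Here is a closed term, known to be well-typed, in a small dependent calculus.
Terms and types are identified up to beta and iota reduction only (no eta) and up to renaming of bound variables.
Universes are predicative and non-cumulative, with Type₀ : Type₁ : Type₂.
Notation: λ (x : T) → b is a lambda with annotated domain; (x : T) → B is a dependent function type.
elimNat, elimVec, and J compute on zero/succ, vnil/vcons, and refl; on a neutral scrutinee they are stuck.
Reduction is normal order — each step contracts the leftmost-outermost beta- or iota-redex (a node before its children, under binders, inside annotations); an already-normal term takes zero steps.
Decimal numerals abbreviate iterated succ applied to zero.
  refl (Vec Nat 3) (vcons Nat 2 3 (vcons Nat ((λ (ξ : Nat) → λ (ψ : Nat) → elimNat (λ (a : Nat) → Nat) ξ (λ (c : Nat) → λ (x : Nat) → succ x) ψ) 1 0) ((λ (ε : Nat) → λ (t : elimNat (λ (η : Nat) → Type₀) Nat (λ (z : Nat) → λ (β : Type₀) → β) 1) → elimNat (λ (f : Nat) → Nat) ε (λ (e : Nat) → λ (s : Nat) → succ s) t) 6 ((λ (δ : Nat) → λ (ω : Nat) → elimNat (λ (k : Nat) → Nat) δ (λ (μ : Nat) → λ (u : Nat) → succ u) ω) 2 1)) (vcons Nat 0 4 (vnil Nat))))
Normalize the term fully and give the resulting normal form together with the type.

reduced normal form:
  refl (Vec Nat 3) (vcons Nat 2 3 (vcons Nat 1 9 (vcons Nat 0 4 (vnil Nat))))
inferred type:
  Eq (Vec Nat 3) (vcons Nat 2 3 (vcons Nat 1 9 (vcons Nat 0 4 (vnil Nat)))) (vcons Nat 2 3 (vcons Nat 1 9 (vcons Nat 0 4 (vnil Nat))))
observation: contracting a beta-redex first, the term normalizes in 21 steps.


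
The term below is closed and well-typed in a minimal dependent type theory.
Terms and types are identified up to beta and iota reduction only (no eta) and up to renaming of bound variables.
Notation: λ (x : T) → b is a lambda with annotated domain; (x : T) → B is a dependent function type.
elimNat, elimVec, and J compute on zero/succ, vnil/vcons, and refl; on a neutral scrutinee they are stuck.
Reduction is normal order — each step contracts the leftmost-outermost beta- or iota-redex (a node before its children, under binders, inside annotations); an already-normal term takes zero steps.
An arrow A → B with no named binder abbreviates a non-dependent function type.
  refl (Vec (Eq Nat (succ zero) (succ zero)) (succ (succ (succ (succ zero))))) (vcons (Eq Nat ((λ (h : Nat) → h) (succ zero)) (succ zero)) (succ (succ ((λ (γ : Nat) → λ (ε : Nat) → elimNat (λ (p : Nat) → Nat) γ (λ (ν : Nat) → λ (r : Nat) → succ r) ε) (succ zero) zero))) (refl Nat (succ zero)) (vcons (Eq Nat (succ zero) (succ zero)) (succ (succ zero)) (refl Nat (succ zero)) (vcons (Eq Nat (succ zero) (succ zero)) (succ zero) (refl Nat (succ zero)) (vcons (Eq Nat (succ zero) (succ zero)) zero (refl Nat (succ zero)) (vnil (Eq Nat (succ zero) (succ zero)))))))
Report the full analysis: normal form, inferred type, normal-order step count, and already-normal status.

reduced normal form:
  refl (Vec (Eq Nat (succ zero) (succ zero)) (succ (succ (succ (succ zero))))) (vcons (Eq Nat (succ zero) (succ zero)) (succ (succ (succ zero))) (refl Nat (succ zero)) (vcons (Eq Nat (succ zero) (succ zero)) (succ (succ zero)) (refl Nat (succ zero)) (vcons (Eq Nat (succ zero) (succ zero)) (succ zero) (refl Nat (succ zero)) (vcons (Eq Nat (succ zero) (succ zero)) zero (refl Nat (succ zero)) (vnil (Eq Nat (succ zero) (succ zero)))))))
type:
  Eq (Vec (Eq Nat (succ zero) (succ zero)) (succ (succ (succ (succ zero))))) (vcons (Eq Nat (succ zero) (succ zero)) (succ (succ (succ zero))) (refl Nat (succ zero)) (vcons (Eq Nat (succ zero) (succ zero)) (succ (succ zero)) (refl Nat (succ zero)) (vcons (Eq Nat (succ zero) (succ zero)) (succ zero) (refl Nat (succ zero)) (vcons (Eq Nat (succ zero) (succ zero)) zero (refl Nat (succ zero)) (vnil (Eq Nat (succ zero) (succ zero))))))) (vcons (Eq Nat (succ zero) (succ zero)) (succ (succ (succ zero))) (refl Nat (succ zero)) (vcons (Eq Nat (succ zero) (succ zero)) (succ (succ zero)) (refl Nat (succ zero)) (vcons (Eq Nat (succ zero) (succ zero)) (succ zero) (refl Nat (succ zero)) (vcons (Eq Nat (succ zero) (succ zero)) zero (refl Nat (succ zero)) (vnil (Eq Nat (succ zero) (succ zero)))))))
reduction steps (normal order): 4
term was already normal: no
first redex: a beta-redex


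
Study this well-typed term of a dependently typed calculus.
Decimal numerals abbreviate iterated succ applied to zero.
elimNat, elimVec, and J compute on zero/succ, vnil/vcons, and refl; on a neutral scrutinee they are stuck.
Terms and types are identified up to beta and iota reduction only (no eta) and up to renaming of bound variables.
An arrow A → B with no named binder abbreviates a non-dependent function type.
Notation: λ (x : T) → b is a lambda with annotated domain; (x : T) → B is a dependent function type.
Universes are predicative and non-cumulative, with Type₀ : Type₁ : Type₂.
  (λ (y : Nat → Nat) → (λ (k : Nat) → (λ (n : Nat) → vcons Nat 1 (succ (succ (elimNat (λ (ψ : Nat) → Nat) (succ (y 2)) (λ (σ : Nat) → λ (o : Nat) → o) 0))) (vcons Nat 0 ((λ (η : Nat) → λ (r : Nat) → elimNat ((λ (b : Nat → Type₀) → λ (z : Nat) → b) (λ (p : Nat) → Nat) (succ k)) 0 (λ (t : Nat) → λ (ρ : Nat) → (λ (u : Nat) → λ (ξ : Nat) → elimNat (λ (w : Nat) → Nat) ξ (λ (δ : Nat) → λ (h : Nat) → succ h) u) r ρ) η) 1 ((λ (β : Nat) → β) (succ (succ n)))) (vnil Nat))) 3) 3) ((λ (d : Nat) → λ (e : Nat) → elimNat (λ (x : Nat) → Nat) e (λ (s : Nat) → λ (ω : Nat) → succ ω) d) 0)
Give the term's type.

the term's type:
  Vec Nat 2


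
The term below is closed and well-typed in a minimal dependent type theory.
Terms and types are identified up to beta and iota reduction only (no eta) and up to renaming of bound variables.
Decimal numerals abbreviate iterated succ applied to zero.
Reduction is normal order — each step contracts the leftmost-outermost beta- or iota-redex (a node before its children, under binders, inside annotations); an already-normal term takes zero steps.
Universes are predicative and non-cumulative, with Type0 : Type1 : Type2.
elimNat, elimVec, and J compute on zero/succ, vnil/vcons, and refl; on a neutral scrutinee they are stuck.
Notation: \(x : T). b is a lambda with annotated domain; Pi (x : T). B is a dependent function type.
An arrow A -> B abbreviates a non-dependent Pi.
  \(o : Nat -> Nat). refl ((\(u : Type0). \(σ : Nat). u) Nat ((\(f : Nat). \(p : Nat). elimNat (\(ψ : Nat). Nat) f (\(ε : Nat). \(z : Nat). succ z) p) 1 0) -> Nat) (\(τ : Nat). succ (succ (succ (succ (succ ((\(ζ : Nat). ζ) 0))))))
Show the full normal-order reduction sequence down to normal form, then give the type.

reduction (normal order):
  \(o : Nat -> Nat). refl ((\(u : Type0). \(σ : Nat). u) Nat ((\(f : Nat). \(p : Nat). elimNat (\(ψ : Nat). Nat) f (\(ε : Nat). \(z : Nat). succ z) p) 1 0) -> Nat) (\(τ : Nat). succ (succ (succ (succ (succ ((\(ζ : Nat). ζ) 0))))))
  ~> \(o : Nat -> Nat). refl ((\(u : Nat). Nat) ((\(σ : Nat). \(f : Nat). elimNat (\(p : Nat). Nat) σ (\(ψ : Nat). \(ε : Nat). succ ε) f) 1 0) -> Nat) (\(z : Nat). succ (succ (succ (succ (succ ((\(τ : Nat). τ) 0))))))
  ~> \(o : Nat -> Nat). refl (Nat -> Nat) (\(u : Nat). succ (succ (succ (succ (succ ((\(σ : Nat). σ) 0))))))
  ~> \(o : Nat -> Nat). refl (Nat -> Nat) (\(u : Nat). 5)
the term's type:
  (Nat -> Nat) -> Eq (Nat -> Nat) (\(o : Nat). 5) (\(u : Nat). 5)


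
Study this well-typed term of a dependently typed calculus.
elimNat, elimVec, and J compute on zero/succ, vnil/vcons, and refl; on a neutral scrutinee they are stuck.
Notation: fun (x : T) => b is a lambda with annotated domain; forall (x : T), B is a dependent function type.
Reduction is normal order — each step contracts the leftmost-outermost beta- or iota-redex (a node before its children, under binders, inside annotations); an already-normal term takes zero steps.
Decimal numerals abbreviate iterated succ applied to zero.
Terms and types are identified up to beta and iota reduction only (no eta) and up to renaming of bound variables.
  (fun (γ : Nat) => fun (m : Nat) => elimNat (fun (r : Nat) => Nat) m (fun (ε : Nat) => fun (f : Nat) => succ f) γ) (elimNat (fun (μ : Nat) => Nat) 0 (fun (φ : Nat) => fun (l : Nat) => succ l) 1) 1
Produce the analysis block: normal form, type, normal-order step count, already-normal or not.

reduced normal form:
  2
the term's type:
  Nat
steps to reach normal form (normal order): 10
term was already normal: no
first contracted redex: a beta-redex


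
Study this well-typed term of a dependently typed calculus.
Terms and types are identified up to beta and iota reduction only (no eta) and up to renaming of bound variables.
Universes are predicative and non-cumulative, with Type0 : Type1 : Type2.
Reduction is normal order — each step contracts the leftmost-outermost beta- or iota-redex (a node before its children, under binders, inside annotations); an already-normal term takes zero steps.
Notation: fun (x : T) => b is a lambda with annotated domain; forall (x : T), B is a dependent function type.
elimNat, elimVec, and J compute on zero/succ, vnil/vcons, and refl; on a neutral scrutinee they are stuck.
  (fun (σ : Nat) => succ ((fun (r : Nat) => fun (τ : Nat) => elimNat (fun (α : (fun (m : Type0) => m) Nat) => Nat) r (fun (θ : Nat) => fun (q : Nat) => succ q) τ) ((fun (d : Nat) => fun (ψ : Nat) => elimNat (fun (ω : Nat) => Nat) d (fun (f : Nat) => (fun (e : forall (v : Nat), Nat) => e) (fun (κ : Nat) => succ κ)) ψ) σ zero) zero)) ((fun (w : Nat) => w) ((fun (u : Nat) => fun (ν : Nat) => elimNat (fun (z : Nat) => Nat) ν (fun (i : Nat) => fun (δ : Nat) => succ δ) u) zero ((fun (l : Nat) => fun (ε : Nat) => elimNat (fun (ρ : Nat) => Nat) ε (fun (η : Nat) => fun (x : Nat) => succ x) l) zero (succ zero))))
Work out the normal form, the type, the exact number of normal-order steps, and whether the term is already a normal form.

reduced normal form:
  succ (succ zero)
type:
  Nat
reduction steps (normal order): 14
started in normal form: no
first contracted redex: a beta-redex


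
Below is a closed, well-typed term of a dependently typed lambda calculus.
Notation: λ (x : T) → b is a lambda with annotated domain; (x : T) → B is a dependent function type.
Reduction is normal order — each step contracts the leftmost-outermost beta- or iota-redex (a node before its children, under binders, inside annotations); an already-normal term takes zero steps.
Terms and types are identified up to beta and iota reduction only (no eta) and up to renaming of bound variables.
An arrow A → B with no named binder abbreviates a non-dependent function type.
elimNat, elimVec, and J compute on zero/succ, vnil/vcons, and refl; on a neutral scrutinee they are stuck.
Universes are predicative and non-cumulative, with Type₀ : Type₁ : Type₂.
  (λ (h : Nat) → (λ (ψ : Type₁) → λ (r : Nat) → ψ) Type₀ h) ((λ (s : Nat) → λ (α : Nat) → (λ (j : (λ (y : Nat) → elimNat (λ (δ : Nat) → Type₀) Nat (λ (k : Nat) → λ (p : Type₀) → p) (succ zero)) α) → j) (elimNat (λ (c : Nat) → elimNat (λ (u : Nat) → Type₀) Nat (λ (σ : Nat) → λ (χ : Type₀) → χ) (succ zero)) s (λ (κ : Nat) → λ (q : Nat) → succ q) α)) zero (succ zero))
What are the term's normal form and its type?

resulting normal form:
  Type₀
type:
  Type₁
observation: reduction starts at a beta-redex, and 3 normal-order steps reach the normal form.


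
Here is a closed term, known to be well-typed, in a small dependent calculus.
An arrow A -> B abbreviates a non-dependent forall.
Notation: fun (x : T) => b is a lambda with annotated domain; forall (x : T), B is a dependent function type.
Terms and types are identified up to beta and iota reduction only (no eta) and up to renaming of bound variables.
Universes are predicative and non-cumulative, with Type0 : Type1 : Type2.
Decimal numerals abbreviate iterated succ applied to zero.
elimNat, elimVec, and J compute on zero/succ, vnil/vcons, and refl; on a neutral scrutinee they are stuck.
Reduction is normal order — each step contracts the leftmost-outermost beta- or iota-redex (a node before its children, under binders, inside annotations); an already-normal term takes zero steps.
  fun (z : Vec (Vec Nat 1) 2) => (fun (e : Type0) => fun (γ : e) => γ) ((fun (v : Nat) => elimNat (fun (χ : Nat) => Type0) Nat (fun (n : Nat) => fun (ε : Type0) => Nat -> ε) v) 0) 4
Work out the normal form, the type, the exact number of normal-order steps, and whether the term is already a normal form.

resulting normal form:
  fun (z : Vec (Vec Nat 1) 2) => 4
inferred type:
  Vec (Vec Nat 1) 2 -> Nat
steps to reach normal form (normal order): 2
started in normal form: no
first redex: a beta-redex


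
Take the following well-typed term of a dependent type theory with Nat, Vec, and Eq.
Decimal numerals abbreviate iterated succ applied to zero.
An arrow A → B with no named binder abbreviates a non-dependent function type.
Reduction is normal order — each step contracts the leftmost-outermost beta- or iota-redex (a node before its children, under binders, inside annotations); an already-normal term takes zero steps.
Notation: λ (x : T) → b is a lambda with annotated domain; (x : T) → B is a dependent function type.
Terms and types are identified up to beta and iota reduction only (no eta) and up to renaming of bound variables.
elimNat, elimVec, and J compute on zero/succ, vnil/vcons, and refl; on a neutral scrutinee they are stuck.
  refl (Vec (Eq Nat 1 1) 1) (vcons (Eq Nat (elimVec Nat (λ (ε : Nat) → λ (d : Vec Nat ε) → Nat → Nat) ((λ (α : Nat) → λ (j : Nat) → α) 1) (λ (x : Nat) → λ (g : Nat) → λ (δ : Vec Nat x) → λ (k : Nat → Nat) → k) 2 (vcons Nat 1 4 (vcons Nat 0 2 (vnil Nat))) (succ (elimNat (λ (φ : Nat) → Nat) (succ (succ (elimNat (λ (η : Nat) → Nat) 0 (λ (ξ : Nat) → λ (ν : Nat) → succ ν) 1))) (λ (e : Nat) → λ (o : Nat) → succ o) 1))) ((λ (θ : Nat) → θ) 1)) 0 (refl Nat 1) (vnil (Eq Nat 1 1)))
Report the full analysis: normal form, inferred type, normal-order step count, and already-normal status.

resulting normal form:
  refl (Vec (Eq Nat 1 1) 1) (vcons (Eq Nat 1 1) 0 (refl Nat 1) (vnil (Eq Nat 1 1)))
the term's type:
  Eq (Vec (Eq Nat 1 1) 1) (vcons (Eq Nat 1 1) 0 (refl Nat 1) (vnil (Eq Nat 1 1))) (vcons (Eq Nat 1 1) 0 (refl Nat 1) (vnil (Eq Nat 1 1)))
normal-order step count: 14
already normal: no
first contracted redex: an elimVec iota-redex


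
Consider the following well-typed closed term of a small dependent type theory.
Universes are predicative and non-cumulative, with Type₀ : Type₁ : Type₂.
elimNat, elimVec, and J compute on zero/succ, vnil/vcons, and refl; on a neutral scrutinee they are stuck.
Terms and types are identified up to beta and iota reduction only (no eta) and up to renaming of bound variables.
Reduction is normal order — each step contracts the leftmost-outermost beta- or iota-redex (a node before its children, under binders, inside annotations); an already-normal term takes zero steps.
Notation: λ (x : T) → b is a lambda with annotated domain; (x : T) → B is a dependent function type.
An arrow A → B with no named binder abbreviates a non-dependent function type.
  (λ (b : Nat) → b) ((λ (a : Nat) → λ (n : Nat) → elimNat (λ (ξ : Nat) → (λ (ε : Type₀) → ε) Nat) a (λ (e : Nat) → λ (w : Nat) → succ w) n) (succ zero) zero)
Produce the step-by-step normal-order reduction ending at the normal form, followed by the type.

normal-order reduction:
  (λ (b : Nat) → b) ((λ (a : Nat) → λ (n : Nat) → elimNat (λ (ξ : Nat) → (λ (ε : Type₀) → ε) Nat) a (λ (e : Nat) → λ (w : Nat) → succ w) n) (succ zero) zero)
  ~> (λ (b : Nat) → λ (a : Nat) → elimNat (λ (n : Nat) → (λ (ξ : Type₀) → ξ) Nat) b (λ (ε : Nat) → λ (e : Nat) → succ e) a) (succ zero) zero
  ~> (λ (b : Nat) → elimNat (λ (a : Nat) → (λ (n : Type₀) → n) Nat) (succ zero) (λ (ξ : Nat) → λ (ε : Nat) → succ ε) b) zero
  ~> elimNat (λ (b : Nat) → (λ (a : Type₀) → a) Nat) (succ zero) (λ (n : Nat) → λ (ξ : Nat) → succ ξ) zero
  ~> succ zero
the term's type:
  Nat


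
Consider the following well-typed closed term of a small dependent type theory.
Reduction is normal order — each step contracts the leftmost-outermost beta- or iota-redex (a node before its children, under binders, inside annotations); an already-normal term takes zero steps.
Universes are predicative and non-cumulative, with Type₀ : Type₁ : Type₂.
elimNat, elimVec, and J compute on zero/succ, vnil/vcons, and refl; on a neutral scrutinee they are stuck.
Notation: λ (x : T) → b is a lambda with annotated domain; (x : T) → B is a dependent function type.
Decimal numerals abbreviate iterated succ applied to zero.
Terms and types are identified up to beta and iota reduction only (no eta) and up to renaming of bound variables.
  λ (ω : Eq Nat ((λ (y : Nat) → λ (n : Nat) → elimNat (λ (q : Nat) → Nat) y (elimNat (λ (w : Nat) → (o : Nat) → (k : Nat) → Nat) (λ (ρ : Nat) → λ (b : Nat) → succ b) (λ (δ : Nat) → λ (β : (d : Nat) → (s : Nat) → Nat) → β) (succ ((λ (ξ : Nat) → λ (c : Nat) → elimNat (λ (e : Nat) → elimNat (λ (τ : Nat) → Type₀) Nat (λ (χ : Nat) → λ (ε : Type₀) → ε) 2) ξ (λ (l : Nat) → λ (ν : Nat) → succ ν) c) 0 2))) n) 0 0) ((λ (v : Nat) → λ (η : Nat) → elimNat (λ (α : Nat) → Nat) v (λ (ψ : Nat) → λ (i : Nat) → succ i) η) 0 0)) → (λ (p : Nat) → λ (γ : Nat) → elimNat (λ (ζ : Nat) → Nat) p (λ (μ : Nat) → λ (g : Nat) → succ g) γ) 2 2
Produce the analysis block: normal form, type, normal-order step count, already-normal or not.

normal form:
  λ (ω : Eq Nat 0 0) → 4
the term's type:
  (ω : Eq Nat 0 0) → Nat
steps to reach normal form (normal order): 15
started in normal form: no
first contracted redex: a beta-redex


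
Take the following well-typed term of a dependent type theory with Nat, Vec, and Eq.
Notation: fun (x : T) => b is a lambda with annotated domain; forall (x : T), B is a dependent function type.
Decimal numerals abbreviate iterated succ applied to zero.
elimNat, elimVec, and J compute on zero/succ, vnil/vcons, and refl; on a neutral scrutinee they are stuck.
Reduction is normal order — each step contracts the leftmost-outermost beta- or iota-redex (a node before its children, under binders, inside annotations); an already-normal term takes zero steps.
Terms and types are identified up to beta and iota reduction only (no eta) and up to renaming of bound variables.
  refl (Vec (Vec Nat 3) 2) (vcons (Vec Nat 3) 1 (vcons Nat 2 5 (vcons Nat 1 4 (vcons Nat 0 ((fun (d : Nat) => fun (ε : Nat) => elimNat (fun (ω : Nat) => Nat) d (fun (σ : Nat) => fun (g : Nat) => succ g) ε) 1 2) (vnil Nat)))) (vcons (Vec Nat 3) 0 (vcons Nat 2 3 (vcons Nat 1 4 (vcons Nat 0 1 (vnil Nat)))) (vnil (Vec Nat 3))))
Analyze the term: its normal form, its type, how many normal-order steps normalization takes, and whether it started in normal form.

reduced normal form:
  refl (Vec (Vec Nat 3) 2) (vcons (Vec Nat 3) 1 (vcons Nat 2 5 (vcons Nat 1 4 (vcons Nat 0 3 (vnil Nat)))) (vcons (Vec Nat 3) 0 (vcons Nat 2 3 (vcons Nat 1 4 (vcons Nat 0 1 (vnil Nat)))) (vnil (Vec Nat 3))))
type:
  Eq (Vec (Vec Nat 3) 2) (vcons (Vec Nat 3) 1 (vcons Nat 2 5 (vcons Nat 1 4 (vcons Nat 0 3 (vnil Nat)))) (vcons (Vec Nat 3) 0 (vcons Nat 2 3 (vcons Nat 1 4 (vcons Nat 0 1 (vnil Nat)))) (vnil (Vec Nat 3)))) (vcons (Vec Nat 3) 1 (vcons Nat 2 5 (vcons Nat 1 4 (vcons Nat 0 3 (vnil Nat)))) (vcons (Vec Nat 3) 0 (vcons Nat 2 3 (vcons Nat 1 4 (vcons Nat 0 1 (vnil Nat)))) (vnil (Vec Nat 3))))
reduction steps (normal order): 9
already normal: no
first contracted redex: a beta-redex


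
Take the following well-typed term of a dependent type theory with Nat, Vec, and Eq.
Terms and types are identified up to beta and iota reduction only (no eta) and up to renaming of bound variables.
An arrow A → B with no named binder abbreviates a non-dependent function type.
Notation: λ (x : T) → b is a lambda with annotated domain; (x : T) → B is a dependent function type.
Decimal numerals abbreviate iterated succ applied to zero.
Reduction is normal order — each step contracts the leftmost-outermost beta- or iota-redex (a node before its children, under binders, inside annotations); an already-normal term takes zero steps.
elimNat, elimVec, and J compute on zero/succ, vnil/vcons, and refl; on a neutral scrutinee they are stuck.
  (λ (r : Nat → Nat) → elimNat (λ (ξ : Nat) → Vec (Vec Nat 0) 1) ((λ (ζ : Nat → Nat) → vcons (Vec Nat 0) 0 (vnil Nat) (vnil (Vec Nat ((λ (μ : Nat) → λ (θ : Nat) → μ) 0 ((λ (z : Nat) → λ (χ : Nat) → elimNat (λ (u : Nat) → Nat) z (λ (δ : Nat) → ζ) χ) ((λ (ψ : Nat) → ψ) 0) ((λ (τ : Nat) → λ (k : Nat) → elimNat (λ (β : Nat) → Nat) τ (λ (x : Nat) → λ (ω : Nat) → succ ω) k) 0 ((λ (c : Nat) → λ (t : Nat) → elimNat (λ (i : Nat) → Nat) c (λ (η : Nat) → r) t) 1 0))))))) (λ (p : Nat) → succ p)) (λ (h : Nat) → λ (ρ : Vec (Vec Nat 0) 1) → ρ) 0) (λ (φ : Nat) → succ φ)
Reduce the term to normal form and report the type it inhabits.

reduced normal form:
  vcons (Vec Nat 0) 0 (vnil Nat) (vnil (Vec Nat 0))
inferred type:
  Vec (Vec Nat 0) 1
observation: normalization takes exactly 5 steps under the normal-order strategy.


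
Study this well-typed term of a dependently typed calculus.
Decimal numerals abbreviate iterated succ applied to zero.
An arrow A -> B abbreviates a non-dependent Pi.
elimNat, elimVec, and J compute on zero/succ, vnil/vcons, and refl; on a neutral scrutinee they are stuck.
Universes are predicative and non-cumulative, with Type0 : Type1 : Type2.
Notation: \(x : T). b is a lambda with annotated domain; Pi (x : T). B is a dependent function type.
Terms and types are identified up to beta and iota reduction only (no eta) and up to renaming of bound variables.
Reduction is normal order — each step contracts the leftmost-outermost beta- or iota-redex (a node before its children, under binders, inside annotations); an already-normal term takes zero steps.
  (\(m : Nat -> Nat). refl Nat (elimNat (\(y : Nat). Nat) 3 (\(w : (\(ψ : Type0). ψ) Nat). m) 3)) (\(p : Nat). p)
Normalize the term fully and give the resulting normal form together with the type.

resulting normal form:
  refl Nat 3
type:
  Eq Nat 3 3
observation: the term reaches its normal form after 11 normal-order steps.


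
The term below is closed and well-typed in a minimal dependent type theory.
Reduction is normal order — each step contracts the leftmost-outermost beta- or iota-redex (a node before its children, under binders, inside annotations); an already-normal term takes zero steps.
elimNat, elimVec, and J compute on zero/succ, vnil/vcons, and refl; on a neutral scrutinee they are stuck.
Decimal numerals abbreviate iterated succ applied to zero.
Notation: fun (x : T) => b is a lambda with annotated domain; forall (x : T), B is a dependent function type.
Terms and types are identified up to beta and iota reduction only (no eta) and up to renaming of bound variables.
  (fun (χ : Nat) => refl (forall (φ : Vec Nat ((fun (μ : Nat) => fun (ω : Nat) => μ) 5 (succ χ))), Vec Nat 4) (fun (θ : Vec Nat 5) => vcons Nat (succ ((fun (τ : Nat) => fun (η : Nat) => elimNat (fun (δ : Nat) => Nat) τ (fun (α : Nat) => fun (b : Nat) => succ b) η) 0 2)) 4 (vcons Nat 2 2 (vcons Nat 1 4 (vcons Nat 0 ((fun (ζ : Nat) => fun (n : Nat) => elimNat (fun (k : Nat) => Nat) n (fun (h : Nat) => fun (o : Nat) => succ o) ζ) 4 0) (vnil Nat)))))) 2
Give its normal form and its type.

reduced normal form:
  refl (forall (χ : Vec Nat 5), Vec Nat 4) (fun (φ : Vec Nat 5) => vcons Nat 3 4 (vcons Nat 2 2 (vcons Nat 1 4 (vcons Nat 0 4 (vnil Nat)))))
inferred type:
  Eq (forall (χ : Vec Nat 5), Vec Nat 4) (fun (φ : Vec Nat 5) => vcons Nat 3 4 (vcons Nat 2 2 (vcons Nat 1 4 (vcons Nat 0 4 (vnil Nat))))) (fun (μ : Vec Nat 5) => vcons Nat 3 4 (vcons Nat 2 2 (vcons Nat 1 4 (vcons Nat 0 4 (vnil Nat)))))


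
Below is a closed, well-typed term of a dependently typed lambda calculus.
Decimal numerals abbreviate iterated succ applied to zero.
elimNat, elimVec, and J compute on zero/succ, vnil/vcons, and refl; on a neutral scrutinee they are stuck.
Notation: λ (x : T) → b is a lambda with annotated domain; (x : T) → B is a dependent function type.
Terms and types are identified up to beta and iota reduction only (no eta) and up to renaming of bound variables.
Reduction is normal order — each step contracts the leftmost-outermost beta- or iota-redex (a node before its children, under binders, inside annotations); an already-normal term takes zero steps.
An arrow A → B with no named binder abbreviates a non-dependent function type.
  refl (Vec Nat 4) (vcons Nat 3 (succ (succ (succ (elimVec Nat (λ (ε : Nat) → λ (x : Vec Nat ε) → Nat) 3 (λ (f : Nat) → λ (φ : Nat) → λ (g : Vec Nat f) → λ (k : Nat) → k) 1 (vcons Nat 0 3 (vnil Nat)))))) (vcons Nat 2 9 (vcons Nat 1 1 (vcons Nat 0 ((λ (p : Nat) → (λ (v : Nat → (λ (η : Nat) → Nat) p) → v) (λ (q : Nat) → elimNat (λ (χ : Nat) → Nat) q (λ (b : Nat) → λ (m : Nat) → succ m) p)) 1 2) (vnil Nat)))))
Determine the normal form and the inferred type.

normal form:
  refl (Vec Nat 4) (vcons Nat 3 6 (vcons Nat 2 9 (vcons Nat 1 1 (vcons Nat 0 3 (vnil Nat)))))
type:
  Eq (Vec Nat 4) (vcons Nat 3 6 (vcons Nat 2 9 (vcons Nat 1 1 (vcons Nat 0 3 (vnil Nat))))) (vcons Nat 3 6 (vcons Nat 2 9 (vcons Nat 1 1 (vcons Nat 0 3 (vnil Nat)))))
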